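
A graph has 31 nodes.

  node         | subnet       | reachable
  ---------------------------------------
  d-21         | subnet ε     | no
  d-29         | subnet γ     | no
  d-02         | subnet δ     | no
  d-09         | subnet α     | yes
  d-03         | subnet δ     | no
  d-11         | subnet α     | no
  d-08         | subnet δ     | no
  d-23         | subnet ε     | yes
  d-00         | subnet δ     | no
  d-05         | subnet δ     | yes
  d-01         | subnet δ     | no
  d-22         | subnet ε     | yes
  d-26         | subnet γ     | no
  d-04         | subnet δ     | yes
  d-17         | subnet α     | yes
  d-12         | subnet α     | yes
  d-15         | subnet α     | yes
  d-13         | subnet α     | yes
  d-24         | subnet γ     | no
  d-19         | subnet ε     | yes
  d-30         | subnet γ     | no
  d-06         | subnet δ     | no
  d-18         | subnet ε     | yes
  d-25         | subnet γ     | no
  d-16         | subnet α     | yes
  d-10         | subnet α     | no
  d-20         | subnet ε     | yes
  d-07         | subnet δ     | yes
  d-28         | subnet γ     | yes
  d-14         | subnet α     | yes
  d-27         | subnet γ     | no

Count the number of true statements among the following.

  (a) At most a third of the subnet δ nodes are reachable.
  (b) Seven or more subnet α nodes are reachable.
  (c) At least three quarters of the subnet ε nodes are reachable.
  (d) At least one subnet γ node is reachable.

(a) subnet δ: |A| = 9, |A ∩ B| = 3; needs |A ∩ B| / |A| ≤ 1/3 — true.
(b) subnet α: |A| = 9, |A ∩ B| = 7; needs |A ∩ B| ≥ 7 — true.
(c) subnet ε: |A| = 6, |A ∩ B| = 5; needs |A ∩ B| / |A| ≥ 3/4 — true.
(d) subnet γ: |A| = 7, |A ∩ B| = 1; needs A ∩ B ≠ ∅ (|A ∩ B| ≥ 1) — true.

4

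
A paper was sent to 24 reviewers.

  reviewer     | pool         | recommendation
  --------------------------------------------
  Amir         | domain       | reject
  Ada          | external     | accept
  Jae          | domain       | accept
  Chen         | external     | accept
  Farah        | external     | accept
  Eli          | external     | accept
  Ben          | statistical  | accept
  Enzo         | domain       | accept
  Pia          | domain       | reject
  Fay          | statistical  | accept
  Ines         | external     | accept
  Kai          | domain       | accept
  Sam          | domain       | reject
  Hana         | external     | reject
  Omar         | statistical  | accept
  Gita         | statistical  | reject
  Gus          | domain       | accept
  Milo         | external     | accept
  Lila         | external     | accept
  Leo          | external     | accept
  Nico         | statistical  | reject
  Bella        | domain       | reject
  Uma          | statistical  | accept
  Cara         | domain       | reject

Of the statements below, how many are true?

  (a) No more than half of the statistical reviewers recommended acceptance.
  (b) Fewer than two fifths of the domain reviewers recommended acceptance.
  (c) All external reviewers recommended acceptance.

(a) statistical: |A| = 6, |A ∩ B| = 4; needs |A ∩ B| ≤ |A ∖ B| — false.
(b) domain: |A| = 9, |A ∩ B| = 4; needs |A ∩ B| / |A| < 2/5 — false.
(c) external: |A| = 9, |A ∩ B| = 8; needs A ⊆ B, i.e. every element of A is in B (|A ∖ B| = 0) — false.

0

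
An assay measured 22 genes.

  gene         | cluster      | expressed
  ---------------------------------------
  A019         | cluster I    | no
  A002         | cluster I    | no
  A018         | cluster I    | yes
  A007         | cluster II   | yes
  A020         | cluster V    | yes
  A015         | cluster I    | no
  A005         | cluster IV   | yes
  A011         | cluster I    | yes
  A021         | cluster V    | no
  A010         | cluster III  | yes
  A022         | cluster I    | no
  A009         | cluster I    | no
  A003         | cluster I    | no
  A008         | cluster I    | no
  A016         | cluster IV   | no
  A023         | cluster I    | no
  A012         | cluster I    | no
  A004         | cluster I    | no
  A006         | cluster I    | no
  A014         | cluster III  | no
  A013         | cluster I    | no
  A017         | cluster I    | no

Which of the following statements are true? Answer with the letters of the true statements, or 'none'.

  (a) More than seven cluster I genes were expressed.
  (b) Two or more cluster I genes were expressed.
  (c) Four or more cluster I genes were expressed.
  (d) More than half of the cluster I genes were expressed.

|A| = 15, |A ∩ B| = 2, |A ∖ B| = 13.
(a) |A ∩ B| > 7: fails.
(b) |A ∩ B| ≥ 2: holds.
(c) |A ∩ B| ≥ 4: fails.
(d) |A ∩ B| > |A ∖ B|: fails.

(b)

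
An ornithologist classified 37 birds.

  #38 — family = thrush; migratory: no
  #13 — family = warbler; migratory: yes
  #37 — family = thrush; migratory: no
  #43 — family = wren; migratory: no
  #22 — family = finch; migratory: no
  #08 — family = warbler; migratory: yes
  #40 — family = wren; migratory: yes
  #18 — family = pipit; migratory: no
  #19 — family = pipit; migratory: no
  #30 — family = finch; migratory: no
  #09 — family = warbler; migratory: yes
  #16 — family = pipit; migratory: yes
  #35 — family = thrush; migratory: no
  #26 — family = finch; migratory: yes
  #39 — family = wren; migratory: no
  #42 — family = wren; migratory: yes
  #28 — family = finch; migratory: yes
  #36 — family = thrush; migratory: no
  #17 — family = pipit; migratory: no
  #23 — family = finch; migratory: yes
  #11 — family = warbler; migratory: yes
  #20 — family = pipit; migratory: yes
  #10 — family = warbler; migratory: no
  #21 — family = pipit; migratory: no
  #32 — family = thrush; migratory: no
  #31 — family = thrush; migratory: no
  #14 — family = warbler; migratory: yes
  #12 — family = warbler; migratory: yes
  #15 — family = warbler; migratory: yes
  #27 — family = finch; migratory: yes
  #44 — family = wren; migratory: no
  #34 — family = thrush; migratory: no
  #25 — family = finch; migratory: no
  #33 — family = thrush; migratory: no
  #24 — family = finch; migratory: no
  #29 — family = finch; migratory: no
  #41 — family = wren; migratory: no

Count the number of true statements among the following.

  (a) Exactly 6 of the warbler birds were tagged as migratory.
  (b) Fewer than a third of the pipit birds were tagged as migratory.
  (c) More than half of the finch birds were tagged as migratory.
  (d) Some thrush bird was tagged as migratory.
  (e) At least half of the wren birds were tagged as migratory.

(a) warbler: |A| = 8, |A ∩ B| = 7; needs |A ∩ B| = 6 — false.
(b) pipit: |A| = 6, |A ∩ B| = 2; needs |A ∩ B| / |A| < 1/3 — false.
(c) finch: |A| = 9, |A ∩ B| = 4; needs |A ∩ B| > |A ∖ B| — false.
(d) thrush: |A| = 8, |A ∩ B| = 0; needs A ∩ B ≠ ∅ (|A ∩ B| ≥ 1) — false.
(e) wren: |A| = 6, |A ∩ B| = 2; needs |A ∩ B| ≥ |A ∖ B| — false.

0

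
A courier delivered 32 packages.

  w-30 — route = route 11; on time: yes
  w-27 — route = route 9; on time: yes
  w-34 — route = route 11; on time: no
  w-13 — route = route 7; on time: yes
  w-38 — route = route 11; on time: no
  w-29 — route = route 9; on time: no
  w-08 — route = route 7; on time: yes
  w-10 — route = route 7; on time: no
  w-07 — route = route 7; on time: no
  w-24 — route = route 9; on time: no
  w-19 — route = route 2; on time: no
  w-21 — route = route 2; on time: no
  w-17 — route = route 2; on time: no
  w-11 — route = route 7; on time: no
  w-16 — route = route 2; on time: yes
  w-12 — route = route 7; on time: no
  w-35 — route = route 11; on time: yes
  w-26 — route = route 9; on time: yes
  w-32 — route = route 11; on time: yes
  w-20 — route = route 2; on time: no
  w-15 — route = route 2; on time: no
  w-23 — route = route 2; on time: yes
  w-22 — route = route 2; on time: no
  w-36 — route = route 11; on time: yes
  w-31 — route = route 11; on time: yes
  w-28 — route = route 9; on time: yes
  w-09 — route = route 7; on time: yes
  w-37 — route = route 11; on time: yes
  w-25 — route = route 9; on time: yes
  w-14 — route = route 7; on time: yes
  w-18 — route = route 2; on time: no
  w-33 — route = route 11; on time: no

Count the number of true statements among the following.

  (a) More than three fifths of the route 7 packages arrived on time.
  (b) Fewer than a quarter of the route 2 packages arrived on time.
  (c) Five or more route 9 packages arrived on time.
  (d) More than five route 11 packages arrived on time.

2

(a) route 7: |A| = 8, |A ∩ B| = 4; needs |A ∩ B| / |A| > 3/5 — false.
(b) route 2: |A| = 9, |A ∩ B| = 2; needs |A ∩ B| / |A| < 1/4 — true.
(c) route 9: |A| = 6, |A ∩ B| = 4; needs |A ∩ B| ≥ 5 — false.
(d) route 11: |A| = 9, |A ∩ B| = 6; needs |A ∩ B| > 5 — true.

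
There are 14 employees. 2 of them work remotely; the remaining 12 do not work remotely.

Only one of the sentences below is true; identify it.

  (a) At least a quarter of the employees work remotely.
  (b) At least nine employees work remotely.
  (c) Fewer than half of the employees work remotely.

|A| = 14, |A ∩ B| = 2, |A ∖ B| = 12.
(a) requires |A ∩ B| / |A| ≥ 1/4: false.
(b) requires |A ∩ B| ≥ 9: false.
(c) requires |A ∩ B| < |A ∖ B|: true.

(c)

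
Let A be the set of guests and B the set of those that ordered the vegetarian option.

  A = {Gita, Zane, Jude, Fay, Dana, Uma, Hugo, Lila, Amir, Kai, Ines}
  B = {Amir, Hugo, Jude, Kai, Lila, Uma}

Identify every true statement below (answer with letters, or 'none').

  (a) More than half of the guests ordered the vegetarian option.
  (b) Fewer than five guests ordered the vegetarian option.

(a)

|A| = 11, |A ∩ B| = 6, |A ∖ B| = 5.
(a) |A ∩ B| > |A ∖ B|: holds.
(b) |A ∩ B| < 5: fails.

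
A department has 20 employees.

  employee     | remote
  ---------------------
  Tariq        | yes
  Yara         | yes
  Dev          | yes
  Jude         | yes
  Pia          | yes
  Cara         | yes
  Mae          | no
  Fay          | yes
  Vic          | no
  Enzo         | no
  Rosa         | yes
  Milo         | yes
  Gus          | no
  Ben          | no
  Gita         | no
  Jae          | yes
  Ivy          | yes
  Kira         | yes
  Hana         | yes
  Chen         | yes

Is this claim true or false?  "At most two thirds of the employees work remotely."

False

Truth condition: |A ∩ B| / |A| ≤ 2/3.
|A| = 20, |A ∩ B| = 14, |A ∖ B| = 6.
|A ∩ B|/|A| = 14/20, so the statement is false.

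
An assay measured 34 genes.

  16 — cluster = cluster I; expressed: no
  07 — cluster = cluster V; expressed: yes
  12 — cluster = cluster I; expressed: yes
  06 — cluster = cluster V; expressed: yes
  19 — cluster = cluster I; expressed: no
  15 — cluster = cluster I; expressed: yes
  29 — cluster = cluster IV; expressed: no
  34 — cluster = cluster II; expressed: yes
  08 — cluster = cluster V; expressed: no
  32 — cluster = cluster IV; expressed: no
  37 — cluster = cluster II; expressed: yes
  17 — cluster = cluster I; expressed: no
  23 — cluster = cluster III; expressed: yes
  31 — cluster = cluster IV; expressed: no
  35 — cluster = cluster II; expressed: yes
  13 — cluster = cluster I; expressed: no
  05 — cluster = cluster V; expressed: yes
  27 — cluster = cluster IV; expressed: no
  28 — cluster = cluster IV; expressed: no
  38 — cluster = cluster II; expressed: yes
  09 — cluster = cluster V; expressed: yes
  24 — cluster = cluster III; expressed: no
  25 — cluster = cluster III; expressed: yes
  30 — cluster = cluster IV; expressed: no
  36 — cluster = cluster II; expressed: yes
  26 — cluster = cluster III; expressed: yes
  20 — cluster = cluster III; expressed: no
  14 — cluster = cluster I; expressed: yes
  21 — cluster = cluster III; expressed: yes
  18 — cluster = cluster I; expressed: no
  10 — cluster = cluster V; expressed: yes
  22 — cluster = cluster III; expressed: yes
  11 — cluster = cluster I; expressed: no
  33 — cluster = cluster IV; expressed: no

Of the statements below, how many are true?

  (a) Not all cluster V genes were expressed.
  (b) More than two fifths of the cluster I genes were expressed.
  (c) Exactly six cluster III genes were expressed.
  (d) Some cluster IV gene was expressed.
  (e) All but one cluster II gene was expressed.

1

(a) cluster V: |A| = 6, |A ∩ B| = 5; needs A ⊄ B (|A ∖ B| ≥ 1) — true.
(b) cluster I: |A| = 9, |A ∩ B| = 3; needs |A ∩ B| / |A| > 2/5 — false.
(c) cluster III: |A| = 7, |A ∩ B| = 5; needs |A ∩ B| = 6 — false.
(d) cluster IV: |A| = 7, |A ∩ B| = 0; needs A ∩ B ≠ ∅ (|A ∩ B| ≥ 1) — false.
(e) cluster II: |A| = 5, |A ∩ B| = 5; needs |A ∖ B| = 1 — false.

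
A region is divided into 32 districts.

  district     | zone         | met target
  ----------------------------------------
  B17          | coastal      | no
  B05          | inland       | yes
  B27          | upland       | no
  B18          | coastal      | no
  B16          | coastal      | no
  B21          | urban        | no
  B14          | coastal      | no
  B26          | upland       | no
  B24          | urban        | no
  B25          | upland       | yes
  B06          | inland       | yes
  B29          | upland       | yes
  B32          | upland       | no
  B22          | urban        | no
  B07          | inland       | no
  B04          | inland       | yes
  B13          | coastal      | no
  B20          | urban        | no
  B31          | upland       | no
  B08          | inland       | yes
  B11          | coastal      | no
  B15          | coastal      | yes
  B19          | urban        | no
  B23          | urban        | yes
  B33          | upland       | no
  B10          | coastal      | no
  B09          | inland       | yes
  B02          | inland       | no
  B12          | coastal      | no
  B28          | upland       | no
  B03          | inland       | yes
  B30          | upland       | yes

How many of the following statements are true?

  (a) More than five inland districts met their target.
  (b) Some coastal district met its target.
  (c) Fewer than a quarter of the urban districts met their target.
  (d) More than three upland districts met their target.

(a) inland: |A| = 8, |A ∩ B| = 6; needs |A ∩ B| > 5 — true.
(b) coastal: |A| = 9, |A ∩ B| = 1; needs A ∩ B ≠ ∅ (|A ∩ B| ≥ 1) — true.
(c) urban: |A| = 6, |A ∩ B| = 1; needs |A ∩ B| / |A| < 1/4 — true.
(d) upland: |A| = 9, |A ∩ B| = 3; needs |A ∩ B| > 3 — false.

3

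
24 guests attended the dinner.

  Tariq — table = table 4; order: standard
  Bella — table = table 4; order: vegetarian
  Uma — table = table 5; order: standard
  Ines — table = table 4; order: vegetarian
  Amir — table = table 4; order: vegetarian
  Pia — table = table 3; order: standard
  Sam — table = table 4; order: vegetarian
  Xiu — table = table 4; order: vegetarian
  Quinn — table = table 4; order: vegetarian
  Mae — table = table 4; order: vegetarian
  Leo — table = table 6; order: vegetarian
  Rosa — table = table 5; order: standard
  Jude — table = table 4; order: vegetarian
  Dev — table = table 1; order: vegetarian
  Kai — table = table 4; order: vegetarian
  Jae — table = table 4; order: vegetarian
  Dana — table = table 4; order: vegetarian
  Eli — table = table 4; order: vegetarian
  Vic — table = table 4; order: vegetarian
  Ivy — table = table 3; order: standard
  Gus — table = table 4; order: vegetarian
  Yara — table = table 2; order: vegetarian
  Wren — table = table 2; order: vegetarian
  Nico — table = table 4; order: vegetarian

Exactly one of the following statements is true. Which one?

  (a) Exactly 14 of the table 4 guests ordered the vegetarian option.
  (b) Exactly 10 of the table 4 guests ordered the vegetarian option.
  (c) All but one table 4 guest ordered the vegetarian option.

|A| = 16, |A ∩ B| = 15, |A ∖ B| = 1.
(a) requires |A ∩ B| = 14: false.
(b) requires |A ∩ B| = 10: false.
(c) requires |A ∖ B| = 1: true.

(c)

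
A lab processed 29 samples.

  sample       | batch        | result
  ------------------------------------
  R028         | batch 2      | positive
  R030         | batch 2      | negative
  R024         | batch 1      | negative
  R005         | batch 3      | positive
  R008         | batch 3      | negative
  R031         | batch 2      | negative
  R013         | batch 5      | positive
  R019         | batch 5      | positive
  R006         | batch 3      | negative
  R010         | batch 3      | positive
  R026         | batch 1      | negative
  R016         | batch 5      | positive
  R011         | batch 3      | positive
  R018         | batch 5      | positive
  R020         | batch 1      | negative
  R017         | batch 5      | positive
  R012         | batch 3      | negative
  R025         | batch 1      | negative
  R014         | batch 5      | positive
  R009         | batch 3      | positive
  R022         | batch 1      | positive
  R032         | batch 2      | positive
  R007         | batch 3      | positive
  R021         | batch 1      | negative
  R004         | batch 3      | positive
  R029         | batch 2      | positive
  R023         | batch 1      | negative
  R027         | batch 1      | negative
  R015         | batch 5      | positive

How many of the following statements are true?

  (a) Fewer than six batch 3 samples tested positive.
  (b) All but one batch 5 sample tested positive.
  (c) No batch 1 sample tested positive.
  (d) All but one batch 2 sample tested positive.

(a) batch 3: |A| = 9, |A ∩ B| = 6; needs |A ∩ B| < 6 — false.
(b) batch 5: |A| = 7, |A ∩ B| = 7; needs |A ∖ B| = 1 — false.
(c) batch 1: |A| = 8, |A ∩ B| = 1; needs A ∩ B = ∅ (|A ∩ B| = 0) — false.
(d) batch 2: |A| = 5, |A ∩ B| = 3; needs |A ∖ B| = 1 — false.

0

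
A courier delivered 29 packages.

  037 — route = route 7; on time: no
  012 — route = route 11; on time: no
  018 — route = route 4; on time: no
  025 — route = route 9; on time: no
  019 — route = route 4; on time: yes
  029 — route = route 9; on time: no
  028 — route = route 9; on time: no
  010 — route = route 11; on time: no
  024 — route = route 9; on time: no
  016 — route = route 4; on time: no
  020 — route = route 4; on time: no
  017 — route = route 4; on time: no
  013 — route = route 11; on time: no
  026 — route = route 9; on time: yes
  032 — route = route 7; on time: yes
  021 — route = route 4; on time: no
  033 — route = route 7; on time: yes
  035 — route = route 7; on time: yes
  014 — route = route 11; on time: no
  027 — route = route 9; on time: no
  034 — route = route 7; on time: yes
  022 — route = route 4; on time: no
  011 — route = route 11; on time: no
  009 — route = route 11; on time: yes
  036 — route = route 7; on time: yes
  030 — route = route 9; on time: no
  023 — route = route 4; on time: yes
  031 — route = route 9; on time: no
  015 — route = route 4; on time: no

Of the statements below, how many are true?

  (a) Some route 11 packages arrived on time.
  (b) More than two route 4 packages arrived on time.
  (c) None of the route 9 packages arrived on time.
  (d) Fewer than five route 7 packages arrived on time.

1

(a) route 11: |A| = 6, |A ∩ B| = 1; needs A ∩ B ≠ ∅ (|A ∩ B| ≥ 1) — true.
(b) route 4: |A| = 9, |A ∩ B| = 2; needs |A ∩ B| > 2 — false.
(c) route 9: |A| = 8, |A ∩ B| = 1; needs A ∩ B = ∅ (|A ∩ B| = 0) — false.
(d) route 7: |A| = 6, |A ∩ B| = 5; needs |A ∩ B| < 5 — false.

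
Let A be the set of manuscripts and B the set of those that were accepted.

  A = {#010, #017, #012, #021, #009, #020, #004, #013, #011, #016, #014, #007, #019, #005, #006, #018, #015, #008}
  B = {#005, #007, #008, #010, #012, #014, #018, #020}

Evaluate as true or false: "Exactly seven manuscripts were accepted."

The determiner here denotes the relation: |A ∩ B| = 7.
|A| = 18, |A ∩ B| = 8, |A ∖ B| = 10.
|A ∩ B| = 8, so the statement is false.

False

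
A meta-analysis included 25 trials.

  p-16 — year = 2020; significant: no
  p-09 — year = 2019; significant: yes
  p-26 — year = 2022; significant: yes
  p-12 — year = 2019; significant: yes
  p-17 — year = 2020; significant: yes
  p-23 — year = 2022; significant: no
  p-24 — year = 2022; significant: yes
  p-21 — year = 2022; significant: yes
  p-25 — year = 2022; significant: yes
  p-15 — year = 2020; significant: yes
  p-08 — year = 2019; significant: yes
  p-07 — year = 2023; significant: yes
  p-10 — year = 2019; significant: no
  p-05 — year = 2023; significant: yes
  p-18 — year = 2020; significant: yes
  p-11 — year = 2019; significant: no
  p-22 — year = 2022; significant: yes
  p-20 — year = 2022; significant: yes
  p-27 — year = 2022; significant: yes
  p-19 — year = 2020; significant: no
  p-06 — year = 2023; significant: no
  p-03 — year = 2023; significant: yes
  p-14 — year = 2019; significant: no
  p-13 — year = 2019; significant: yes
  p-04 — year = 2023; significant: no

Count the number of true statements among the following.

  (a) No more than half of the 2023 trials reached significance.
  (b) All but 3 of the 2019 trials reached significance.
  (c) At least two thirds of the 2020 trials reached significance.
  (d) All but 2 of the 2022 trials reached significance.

1

(a) 2023: |A| = 5, |A ∩ B| = 3; needs |A ∩ B| ≤ |A ∖ B| — false.
(b) 2019: |A| = 7, |A ∩ B| = 4; needs |A ∖ B| = 3 — true.
(c) 2020: |A| = 5, |A ∩ B| = 3; needs |A ∩ B| / |A| ≥ 2/3 — false.
(d) 2022: |A| = 8, |A ∩ B| = 7; needs |A ∖ B| = 2 — false.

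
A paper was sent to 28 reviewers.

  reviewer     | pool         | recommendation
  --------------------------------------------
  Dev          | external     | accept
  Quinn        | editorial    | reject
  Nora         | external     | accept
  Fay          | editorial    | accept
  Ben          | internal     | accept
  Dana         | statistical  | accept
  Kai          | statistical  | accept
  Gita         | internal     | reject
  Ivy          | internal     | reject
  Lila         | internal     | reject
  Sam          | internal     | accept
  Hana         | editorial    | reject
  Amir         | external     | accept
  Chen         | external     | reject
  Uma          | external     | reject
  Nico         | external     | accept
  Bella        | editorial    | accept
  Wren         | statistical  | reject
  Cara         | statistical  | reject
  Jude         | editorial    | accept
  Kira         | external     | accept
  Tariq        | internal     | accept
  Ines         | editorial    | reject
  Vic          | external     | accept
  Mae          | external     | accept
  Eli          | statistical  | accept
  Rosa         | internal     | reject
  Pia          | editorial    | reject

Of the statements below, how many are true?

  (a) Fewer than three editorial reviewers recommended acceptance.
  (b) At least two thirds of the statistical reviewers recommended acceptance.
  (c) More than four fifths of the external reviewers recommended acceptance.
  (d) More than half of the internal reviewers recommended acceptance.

(a) editorial: |A| = 7, |A ∩ B| = 3; needs |A ∩ B| < 3 — false.
(b) statistical: |A| = 5, |A ∩ B| = 3; needs |A ∩ B| / |A| ≥ 2/3 — false.
(c) external: |A| = 9, |A ∩ B| = 7; needs |A ∩ B| / |A| > 4/5 — false.
(d) internal: |A| = 7, |A ∩ B| = 3; needs |A ∩ B| > |A ∖ B| — false.

0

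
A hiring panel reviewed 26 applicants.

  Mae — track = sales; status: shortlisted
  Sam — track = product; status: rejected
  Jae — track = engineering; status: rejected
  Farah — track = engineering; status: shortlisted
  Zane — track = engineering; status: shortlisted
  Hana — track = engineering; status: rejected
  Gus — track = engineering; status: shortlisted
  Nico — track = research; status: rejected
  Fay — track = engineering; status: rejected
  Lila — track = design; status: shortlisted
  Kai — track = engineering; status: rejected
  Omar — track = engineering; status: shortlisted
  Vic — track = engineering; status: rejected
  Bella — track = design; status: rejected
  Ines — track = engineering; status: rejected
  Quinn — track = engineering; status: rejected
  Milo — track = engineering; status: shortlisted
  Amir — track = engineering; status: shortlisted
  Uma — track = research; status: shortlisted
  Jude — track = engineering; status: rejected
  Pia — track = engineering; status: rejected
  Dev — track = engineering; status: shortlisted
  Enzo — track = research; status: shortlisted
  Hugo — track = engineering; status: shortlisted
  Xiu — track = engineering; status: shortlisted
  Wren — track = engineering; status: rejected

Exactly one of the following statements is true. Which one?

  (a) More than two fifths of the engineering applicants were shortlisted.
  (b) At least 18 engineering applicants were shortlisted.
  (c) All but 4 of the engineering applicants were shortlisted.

|A| = 19, |A ∩ B| = 9, |A ∖ B| = 10.
(a) requires |A ∩ B| / |A| > 2/5: true.
(b) requires |A ∩ B| ≥ 18: false.
(c) requires |A ∖ B| = 4: false.

(a)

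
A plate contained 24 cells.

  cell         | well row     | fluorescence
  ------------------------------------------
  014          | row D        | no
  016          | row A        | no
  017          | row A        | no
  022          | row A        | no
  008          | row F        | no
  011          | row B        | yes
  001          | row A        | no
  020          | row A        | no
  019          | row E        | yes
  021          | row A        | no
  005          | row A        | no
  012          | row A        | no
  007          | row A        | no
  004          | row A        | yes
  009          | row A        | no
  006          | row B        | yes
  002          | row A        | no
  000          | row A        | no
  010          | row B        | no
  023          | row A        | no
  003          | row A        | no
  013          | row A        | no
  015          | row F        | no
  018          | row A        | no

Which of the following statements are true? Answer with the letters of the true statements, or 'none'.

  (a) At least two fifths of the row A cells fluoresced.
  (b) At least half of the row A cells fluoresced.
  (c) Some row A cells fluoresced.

(c)

|A| = 17, |A ∩ B| = 1, |A ∖ B| = 16.
(a) |A ∩ B| / |A| ≥ 2/5: fails.
(b) |A ∩ B| ≥ |A ∖ B|: fails.
(c) A ∩ B ≠ ∅ (|A ∩ B| ≥ 1): holds.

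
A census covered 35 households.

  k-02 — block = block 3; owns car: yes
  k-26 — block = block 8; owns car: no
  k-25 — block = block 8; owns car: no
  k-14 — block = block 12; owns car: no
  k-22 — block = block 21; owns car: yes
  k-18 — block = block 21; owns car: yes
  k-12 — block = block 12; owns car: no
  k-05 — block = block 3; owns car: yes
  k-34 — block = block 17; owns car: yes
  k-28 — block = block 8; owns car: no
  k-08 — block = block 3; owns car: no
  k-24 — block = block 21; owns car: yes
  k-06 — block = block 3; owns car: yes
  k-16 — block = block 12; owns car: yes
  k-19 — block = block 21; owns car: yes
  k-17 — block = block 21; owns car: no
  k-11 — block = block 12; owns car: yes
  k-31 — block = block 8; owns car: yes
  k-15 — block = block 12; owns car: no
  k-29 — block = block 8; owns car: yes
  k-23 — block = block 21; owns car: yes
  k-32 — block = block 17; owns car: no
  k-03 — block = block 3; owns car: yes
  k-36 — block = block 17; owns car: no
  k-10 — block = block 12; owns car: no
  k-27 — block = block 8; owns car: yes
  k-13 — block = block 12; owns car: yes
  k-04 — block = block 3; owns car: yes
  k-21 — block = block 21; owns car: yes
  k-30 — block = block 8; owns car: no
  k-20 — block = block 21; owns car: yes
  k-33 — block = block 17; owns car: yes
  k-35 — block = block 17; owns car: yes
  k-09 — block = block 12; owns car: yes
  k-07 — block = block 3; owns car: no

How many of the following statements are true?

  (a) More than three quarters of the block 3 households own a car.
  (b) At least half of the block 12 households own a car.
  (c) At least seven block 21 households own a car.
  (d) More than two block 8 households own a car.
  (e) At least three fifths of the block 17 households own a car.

4

(a) block 3: |A| = 7, |A ∩ B| = 5; needs |A ∩ B| / |A| > 3/4 — false.
(b) block 12: |A| = 8, |A ∩ B| = 4; needs |A ∩ B| ≥ |A ∖ B| — true.
(c) block 21: |A| = 8, |A ∩ B| = 7; needs |A ∩ B| ≥ 7 — true.
(d) block 8: |A| = 7, |A ∩ B| = 3; needs |A ∩ B| > 2 — true.
(e) block 17: |A| = 5, |A ∩ B| = 3; needs |A ∩ B| / |A| ≥ 3/5 — true.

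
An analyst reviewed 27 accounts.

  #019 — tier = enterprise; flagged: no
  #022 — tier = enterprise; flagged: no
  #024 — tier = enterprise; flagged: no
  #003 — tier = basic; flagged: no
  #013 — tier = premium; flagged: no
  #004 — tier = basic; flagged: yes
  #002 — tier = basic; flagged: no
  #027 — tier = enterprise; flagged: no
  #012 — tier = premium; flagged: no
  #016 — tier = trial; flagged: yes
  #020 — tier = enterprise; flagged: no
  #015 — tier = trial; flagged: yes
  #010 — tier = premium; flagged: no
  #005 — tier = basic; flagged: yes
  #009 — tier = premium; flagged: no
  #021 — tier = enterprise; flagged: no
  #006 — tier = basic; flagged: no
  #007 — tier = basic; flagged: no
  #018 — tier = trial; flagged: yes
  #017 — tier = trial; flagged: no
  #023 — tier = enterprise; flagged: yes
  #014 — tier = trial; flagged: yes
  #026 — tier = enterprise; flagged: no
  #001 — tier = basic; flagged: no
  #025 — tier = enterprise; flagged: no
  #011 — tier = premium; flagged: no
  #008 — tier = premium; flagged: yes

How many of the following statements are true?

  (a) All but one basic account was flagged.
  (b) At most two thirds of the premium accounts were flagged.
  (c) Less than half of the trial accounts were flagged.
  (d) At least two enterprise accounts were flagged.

(a) basic: |A| = 7, |A ∩ B| = 2; needs |A ∖ B| = 1 — false.
(b) premium: |A| = 6, |A ∩ B| = 1; needs |A ∩ B| / |A| ≤ 2/3 — true.
(c) trial: |A| = 5, |A ∩ B| = 4; needs |A ∩ B| < |A ∖ B| — false.
(d) enterprise: |A| = 9, |A ∩ B| = 1; needs |A ∩ B| ≥ 2 — false.

1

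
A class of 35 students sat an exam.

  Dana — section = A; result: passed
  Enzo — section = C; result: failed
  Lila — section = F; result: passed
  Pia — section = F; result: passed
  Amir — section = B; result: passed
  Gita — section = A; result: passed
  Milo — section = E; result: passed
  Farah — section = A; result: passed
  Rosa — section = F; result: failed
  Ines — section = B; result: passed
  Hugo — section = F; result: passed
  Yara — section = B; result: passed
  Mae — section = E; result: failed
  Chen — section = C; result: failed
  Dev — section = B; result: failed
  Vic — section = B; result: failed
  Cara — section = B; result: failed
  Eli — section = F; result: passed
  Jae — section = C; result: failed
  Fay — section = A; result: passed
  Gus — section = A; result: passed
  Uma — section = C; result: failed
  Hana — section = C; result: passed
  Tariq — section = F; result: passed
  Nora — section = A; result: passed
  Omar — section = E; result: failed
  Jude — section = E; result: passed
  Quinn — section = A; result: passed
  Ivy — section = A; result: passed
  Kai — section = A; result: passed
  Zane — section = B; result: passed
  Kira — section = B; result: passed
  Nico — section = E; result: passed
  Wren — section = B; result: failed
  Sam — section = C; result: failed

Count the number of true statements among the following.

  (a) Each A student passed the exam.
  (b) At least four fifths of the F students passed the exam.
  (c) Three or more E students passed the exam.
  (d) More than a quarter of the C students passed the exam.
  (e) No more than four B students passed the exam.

3

(a) A: |A| = 9, |A ∩ B| = 9; needs A ⊆ B, i.e. every element of A is in B (|A ∖ B| = 0) — true.
(b) F: |A| = 6, |A ∩ B| = 5; needs |A ∩ B| / |A| ≥ 4/5 — true.
(c) E: |A| = 5, |A ∩ B| = 3; needs |A ∩ B| ≥ 3 — true.
(d) C: |A| = 6, |A ∩ B| = 1; needs |A ∩ B| / |A| > 1/4 — false.
(e) B: |A| = 9, |A ∩ B| = 5; needs |A ∩ B| ≤ 4 — false.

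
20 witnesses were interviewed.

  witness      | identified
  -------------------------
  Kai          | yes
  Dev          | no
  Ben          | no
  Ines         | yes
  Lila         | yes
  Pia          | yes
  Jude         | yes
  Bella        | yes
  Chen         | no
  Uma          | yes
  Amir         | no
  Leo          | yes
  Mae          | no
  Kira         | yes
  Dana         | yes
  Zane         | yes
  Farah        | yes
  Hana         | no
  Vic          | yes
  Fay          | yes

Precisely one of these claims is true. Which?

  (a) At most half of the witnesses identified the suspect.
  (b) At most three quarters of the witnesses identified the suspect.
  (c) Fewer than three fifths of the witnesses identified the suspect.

|A| = 20, |A ∩ B| = 14, |A ∖ B| = 6.
(a) requires |A ∩ B| ≤ |A ∖ B|: false.
(b) requires |A ∩ B| / |A| ≤ 3/4: true.
(c) requires |A ∩ B| / |A| < 3/5: false.

(b)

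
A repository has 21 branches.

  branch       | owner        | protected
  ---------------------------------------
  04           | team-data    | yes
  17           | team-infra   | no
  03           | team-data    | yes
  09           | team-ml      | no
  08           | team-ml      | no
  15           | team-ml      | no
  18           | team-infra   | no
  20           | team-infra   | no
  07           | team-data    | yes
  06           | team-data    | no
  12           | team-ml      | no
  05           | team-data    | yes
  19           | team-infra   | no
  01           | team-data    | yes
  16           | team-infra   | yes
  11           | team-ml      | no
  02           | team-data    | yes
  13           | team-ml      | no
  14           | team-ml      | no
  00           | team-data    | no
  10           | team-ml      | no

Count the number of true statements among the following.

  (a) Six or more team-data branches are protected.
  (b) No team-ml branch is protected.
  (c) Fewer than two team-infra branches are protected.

3

(a) team-data: |A| = 8, |A ∩ B| = 6; needs |A ∩ B| ≥ 6 — true.
(b) team-ml: |A| = 8, |A ∩ B| = 0; needs A ∩ B = ∅ (|A ∩ B| = 0) — true.
(c) team-infra: |A| = 5, |A ∩ B| = 1; needs |A ∩ B| < 2 — true.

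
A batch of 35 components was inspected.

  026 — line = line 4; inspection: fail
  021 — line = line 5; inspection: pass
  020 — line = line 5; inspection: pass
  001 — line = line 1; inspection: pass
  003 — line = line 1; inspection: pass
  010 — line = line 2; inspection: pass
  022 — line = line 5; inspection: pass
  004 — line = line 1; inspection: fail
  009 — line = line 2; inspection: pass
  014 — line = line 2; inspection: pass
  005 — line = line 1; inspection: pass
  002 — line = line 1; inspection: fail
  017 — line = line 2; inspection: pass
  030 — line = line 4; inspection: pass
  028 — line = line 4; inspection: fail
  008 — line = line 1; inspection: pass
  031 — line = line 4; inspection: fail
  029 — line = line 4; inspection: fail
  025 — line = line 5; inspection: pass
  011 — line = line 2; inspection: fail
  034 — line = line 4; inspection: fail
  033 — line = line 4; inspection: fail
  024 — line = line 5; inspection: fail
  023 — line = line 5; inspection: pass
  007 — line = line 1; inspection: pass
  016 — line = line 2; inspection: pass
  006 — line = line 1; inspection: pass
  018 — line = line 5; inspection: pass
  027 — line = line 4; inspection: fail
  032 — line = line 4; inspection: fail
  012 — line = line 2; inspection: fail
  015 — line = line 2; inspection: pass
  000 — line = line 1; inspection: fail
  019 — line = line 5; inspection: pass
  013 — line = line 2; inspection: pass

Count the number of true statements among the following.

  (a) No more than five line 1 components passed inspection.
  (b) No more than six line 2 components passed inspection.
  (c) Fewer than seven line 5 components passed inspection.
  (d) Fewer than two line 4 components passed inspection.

1

(a) line 1: |A| = 9, |A ∩ B| = 6; needs |A ∩ B| ≤ 5 — false.
(b) line 2: |A| = 9, |A ∩ B| = 7; needs |A ∩ B| ≤ 6 — false.
(c) line 5: |A| = 8, |A ∩ B| = 7; needs |A ∩ B| < 7 — false.
(d) line 4: |A| = 9, |A ∩ B| = 1; needs |A ∩ B| < 2 — true.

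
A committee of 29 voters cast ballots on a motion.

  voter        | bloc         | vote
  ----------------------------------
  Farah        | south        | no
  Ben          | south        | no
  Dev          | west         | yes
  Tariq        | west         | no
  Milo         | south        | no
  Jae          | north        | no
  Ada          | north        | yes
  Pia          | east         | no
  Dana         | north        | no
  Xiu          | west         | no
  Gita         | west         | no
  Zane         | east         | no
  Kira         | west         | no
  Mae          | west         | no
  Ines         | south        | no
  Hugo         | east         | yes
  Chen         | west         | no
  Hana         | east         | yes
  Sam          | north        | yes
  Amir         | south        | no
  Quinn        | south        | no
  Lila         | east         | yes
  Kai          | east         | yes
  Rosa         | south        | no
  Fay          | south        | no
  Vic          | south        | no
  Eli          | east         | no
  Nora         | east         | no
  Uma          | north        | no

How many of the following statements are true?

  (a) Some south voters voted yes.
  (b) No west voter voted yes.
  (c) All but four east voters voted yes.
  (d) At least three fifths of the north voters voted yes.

(a) south: |A| = 9, |A ∩ B| = 0; needs A ∩ B ≠ ∅ (|A ∩ B| ≥ 1) — false.
(b) west: |A| = 7, |A ∩ B| = 1; needs A ∩ B = ∅ (|A ∩ B| = 0) — false.
(c) east: |A| = 8, |A ∩ B| = 4; needs |A ∖ B| = 4 — true.
(d) north: |A| = 5, |A ∩ B| = 2; needs |A ∩ B| / |A| ≥ 3/5 — false.

1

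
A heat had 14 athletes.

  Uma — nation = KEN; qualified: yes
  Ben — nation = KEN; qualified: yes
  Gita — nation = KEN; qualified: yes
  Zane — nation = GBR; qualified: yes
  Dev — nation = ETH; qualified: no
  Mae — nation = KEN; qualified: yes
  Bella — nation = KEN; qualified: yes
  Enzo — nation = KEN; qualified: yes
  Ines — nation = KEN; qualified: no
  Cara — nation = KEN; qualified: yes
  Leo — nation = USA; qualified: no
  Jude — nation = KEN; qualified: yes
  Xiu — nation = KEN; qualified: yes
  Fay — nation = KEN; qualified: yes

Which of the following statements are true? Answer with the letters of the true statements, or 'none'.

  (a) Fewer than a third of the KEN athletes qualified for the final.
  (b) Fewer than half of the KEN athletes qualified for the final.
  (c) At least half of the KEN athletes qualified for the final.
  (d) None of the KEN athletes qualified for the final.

(c)

|A| = 11, |A ∩ B| = 10, |A ∖ B| = 1.
(a) |A ∩ B| / |A| < 1/3: fails.
(b) |A ∩ B| < |A ∖ B|: fails.
(c) |A ∩ B| ≥ |A ∖ B|: holds.
(d) A ∩ B = ∅ (|A ∩ B| = 0): fails.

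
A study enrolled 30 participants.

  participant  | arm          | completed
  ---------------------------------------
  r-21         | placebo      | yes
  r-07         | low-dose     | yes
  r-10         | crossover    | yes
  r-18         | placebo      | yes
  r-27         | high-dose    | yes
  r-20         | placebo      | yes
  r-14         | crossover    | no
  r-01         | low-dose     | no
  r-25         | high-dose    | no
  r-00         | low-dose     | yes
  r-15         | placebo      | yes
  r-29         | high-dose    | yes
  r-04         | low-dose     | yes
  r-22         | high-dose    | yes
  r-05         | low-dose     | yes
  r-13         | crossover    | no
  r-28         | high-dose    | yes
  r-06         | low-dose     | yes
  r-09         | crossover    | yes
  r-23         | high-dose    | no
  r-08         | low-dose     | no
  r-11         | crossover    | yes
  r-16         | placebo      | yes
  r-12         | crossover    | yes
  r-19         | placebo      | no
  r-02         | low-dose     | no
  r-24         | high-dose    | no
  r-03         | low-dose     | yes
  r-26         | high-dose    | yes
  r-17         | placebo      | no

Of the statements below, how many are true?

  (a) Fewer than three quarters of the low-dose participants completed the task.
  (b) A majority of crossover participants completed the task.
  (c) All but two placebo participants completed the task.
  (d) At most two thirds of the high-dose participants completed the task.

(a) low-dose: |A| = 9, |A ∩ B| = 6; needs |A ∩ B| / |A| < 3/4 — true.
(b) crossover: |A| = 6, |A ∩ B| = 4; needs |A ∩ B| > |A ∖ B| — true.
(c) placebo: |A| = 7, |A ∩ B| = 5; needs |A ∖ B| = 2 — true.
(d) high-dose: |A| = 8, |A ∩ B| = 5; needs |A ∩ B| / |A| ≤ 2/3 — true.

4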